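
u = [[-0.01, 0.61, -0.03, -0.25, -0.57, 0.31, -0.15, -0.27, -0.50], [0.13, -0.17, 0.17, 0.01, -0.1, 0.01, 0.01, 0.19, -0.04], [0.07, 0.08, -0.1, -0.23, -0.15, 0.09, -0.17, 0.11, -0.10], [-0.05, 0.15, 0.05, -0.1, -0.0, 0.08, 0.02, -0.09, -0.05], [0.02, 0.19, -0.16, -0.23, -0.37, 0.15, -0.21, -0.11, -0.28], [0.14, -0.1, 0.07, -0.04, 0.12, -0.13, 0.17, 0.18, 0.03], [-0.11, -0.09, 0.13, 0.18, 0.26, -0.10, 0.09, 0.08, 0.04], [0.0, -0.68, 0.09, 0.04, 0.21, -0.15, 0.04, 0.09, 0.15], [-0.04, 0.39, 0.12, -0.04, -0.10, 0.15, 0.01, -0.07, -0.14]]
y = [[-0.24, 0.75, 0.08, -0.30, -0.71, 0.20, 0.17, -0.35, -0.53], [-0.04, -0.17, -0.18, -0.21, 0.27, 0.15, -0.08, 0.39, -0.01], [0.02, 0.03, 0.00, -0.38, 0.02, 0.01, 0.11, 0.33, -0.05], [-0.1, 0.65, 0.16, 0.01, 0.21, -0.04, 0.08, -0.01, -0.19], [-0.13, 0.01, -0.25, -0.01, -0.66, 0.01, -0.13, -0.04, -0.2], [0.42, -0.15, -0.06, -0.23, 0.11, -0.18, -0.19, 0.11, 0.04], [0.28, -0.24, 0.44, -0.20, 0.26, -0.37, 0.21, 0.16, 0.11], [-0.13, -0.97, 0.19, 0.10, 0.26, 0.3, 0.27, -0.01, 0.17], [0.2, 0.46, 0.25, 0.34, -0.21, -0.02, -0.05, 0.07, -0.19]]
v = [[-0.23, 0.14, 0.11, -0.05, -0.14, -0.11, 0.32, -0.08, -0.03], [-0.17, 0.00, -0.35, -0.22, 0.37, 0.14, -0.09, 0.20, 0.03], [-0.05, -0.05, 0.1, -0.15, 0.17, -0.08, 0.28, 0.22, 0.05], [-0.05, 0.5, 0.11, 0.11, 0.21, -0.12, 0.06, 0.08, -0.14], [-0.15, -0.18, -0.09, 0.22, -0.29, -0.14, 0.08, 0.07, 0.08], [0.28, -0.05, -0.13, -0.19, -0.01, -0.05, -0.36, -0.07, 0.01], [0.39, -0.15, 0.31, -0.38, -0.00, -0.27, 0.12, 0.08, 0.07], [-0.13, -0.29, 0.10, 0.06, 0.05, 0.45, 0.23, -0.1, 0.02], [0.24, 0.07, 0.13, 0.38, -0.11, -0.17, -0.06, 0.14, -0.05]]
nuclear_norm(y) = 5.87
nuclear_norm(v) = 4.09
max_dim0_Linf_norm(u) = 0.68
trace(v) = -0.39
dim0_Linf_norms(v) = [0.39, 0.5, 0.35, 0.38, 0.37, 0.45, 0.36, 0.22, 0.14]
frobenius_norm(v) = 1.70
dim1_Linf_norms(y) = [0.75, 0.39, 0.38, 0.65, 0.66, 0.42, 0.44, 0.97, 0.46]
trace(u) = -0.84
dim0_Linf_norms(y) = [0.42, 0.97, 0.44, 0.38, 0.71, 0.37, 0.27, 0.39, 0.53]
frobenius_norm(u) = 1.74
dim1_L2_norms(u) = [1.1, 0.35, 0.39, 0.23, 0.64, 0.36, 0.4, 0.76, 0.48]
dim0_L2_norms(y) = [0.63, 1.5, 0.65, 0.71, 1.12, 0.57, 0.48, 0.65, 0.66]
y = v + u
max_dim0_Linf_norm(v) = 0.5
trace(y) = -1.23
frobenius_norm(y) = 2.50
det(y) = -0.00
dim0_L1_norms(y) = [1.56, 3.43, 1.61, 1.78, 2.71, 1.28, 1.29, 1.47, 1.49]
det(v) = 0.00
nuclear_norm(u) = 3.30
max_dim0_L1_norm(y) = 3.43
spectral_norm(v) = 0.86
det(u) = -0.00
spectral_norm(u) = 1.55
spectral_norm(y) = 1.81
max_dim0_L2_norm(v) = 0.68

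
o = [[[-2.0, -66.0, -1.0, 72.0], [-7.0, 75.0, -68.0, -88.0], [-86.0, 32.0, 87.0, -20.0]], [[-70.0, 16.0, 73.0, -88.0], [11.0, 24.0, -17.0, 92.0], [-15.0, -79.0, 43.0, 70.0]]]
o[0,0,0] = -2.0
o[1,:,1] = [16.0, 24.0, -79.0]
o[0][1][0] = -7.0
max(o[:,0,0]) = -2.0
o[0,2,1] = 32.0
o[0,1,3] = -88.0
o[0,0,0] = -2.0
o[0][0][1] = -66.0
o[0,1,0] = -7.0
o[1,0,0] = -70.0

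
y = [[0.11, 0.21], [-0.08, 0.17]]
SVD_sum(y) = [[0.04, 0.22], [0.03, 0.15]] + [[0.07, -0.01], [-0.11, 0.02]]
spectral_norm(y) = 0.27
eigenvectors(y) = [[(0.85+0j), (0.85-0j)], [(0.12+0.51j), 0.12-0.51j]]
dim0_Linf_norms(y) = [0.11, 0.21]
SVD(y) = [[0.83, 0.56], [0.56, -0.83]] @ diag([0.2731455490238455, 0.129967338391082]) @ [[0.17, 0.99], [0.99, -0.17]]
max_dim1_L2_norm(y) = 0.24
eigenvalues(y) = [(0.14+0.13j), (0.14-0.13j)]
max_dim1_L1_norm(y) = 0.32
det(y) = 0.04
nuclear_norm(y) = 0.40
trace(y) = 0.28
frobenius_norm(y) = 0.30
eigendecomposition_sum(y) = [[(0.06+0.08j),0.11-0.12j], [(-0.04+0.04j),(0.09+0.05j)]] + [[(0.06-0.08j), 0.11+0.12j], [(-0.04-0.04j), (0.09-0.05j)]]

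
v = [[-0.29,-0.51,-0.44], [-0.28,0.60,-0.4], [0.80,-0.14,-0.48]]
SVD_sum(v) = [[0.12,-0.06,-0.06], [-0.27,0.14,0.13], [0.73,-0.38,-0.35]] + [[-0.12, -0.34, 0.13], [0.18, 0.52, -0.20], [0.08, 0.25, -0.1]] + [[-0.3, -0.1, -0.51], [-0.19, -0.06, -0.32], [-0.02, -0.01, -0.03]]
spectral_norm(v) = 0.97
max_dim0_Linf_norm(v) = 0.8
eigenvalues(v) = [(-0.49+0.63j), (-0.49-0.63j), (0.82+0j)]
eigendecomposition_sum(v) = [[-0.19+0.31j, (-0.14+0.03j), -0.24-0.21j], [-0.01+0.16j, (-0.05+0.04j), (-0.14-0.03j)], [(0.36+0.23j), 0.04+0.17j, (-0.26+0.28j)]] + [[(-0.19-0.31j), -0.14-0.03j, (-0.24+0.21j)], [-0.01-0.16j, -0.05-0.04j, -0.14+0.03j], [0.36-0.23j, 0.04-0.17j, (-0.26-0.28j)]] + [[0.09+0.00j, (-0.23+0j), 0.04+0.00j], [-0.26-0.00j, (0.69-0j), -0.12-0.00j], [0.08+0.00j, -0.22+0.00j, 0.04+0.00j]]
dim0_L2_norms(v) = [0.9, 0.8, 0.76]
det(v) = 0.53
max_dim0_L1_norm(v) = 1.37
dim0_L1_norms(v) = [1.37, 1.25, 1.32]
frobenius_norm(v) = 1.42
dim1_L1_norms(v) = [1.24, 1.28, 1.42]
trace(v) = -0.17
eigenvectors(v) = [[(0.01+0.62j), (0.01-0.62j), -0.30+0.00j], [0.14+0.24j, 0.14-0.24j, 0.91+0.00j], [0.74+0.00j, 0.74-0.00j, -0.29+0.00j]]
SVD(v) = [[0.16, -0.51, -0.85], [-0.34, 0.78, -0.53], [0.93, 0.37, -0.05]] @ diag([0.9698945197755642, 0.7585881612309513, 0.7141768843567904]) @ [[0.82, -0.43, -0.39], [0.30, 0.89, -0.35], [0.5, 0.17, 0.85]]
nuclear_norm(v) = 2.44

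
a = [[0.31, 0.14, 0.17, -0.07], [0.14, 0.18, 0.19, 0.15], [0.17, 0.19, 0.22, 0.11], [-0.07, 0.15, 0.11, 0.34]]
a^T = [[0.31, 0.14, 0.17, -0.07], [0.14, 0.18, 0.19, 0.15], [0.17, 0.19, 0.22, 0.11], [-0.07, 0.15, 0.11, 0.34]]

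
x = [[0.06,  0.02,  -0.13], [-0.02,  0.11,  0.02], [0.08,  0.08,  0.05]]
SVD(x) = [[-0.48, 0.87, 0.08],[0.6, 0.26, 0.76],[0.64, 0.41, -0.65]] @ diag([0.15168099329379006, 0.142713227199707, 0.07566908916892034]) @ [[0.07, 0.71, 0.7], [0.56, 0.56, -0.61], [-0.83, 0.44, -0.36]]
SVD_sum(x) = [[-0.00, -0.05, -0.05], [0.01, 0.06, 0.06], [0.01, 0.07, 0.07]] + [[0.07, 0.07, -0.08], [0.02, 0.02, -0.02], [0.03, 0.03, -0.04]] + [[-0.0,  0.00,  -0.00],[-0.05,  0.03,  -0.02],[0.04,  -0.02,  0.02]]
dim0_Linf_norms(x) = [0.08, 0.11, 0.13]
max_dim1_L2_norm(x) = 0.14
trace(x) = 0.22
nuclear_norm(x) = 0.37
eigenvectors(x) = [[0.78+0.00j, (0.78-0j), (-0.45+0j)], [-0.02+0.15j, -0.02-0.15j, 0.82+0.00j], [0.09-0.60j, (0.09+0.6j), 0.37+0.00j]]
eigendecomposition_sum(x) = [[(0.03+0.05j),  0.04+0.01j,  (-0.06+0.03j)], [-0.01+0.00j,  (-0+0.01j),  (-0-0.01j)], [0.04-0.02j,  0.01-0.03j,  0.02+0.05j]] + [[(0.03-0.05j), 0.04-0.01j, (-0.06-0.03j)], [-0.01-0.00j, (-0-0.01j), -0.00+0.01j], [(0.04+0.02j), 0.01+0.03j, 0.02-0.05j]] + [[0.00-0.00j, -0.06-0.00j, (-0.02-0j)], [(-0+0j), (0.12+0j), 0.03+0.00j], [-0.00+0.00j, (0.05+0j), 0.01+0.00j]]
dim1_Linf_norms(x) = [0.13, 0.11, 0.08]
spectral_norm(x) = 0.15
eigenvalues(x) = [(0.04+0.1j), (0.04-0.1j), (0.13+0j)]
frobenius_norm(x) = 0.22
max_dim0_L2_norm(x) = 0.14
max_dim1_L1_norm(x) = 0.21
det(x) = 0.00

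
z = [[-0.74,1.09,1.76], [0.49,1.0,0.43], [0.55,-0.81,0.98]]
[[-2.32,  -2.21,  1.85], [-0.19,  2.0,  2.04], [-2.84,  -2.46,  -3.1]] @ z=[[1.65, -6.24, -3.22], [2.24, 0.14, 2.52], [-0.81, -3.04, -9.09]]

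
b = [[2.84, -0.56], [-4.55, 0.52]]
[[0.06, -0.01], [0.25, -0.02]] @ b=[[0.22, -0.04], [0.80, -0.15]]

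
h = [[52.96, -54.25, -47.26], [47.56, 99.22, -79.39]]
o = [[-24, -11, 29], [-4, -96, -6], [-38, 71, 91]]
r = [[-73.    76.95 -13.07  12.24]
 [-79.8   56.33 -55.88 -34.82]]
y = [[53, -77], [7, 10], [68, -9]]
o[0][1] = -11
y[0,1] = -77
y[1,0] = 7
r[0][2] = -13.07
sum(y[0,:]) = -24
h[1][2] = -79.39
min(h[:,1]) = -54.25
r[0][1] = 76.95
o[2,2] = 91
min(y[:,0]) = 7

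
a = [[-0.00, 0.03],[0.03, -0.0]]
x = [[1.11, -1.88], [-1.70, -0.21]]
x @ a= [[-0.06, 0.03], [-0.01, -0.05]]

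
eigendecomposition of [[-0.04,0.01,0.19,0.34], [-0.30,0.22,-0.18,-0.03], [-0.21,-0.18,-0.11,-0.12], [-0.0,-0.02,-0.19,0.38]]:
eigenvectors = [[(0.64+0j),0.64-0.00j,0.30+0.00j,(0.42+0j)], [0.14+0.38j,0.14-0.38j,(-0.89+0j),(-0.61+0j)], [(-0.2+0.59j),(-0.2-0.59j),0.13+0.00j,(-0.11+0j)], [-0.14+0.15j,-0.14-0.15j,(0.31+0j),(0.66+0j)]]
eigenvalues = [(-0.17+0.26j), (-0.17-0.26j), (0.36+0j), (0.43+0j)]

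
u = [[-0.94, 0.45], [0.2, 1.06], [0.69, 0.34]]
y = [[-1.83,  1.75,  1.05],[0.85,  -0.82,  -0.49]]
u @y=[[2.10, -2.01, -1.21], [0.53, -0.52, -0.31], [-0.97, 0.93, 0.56]]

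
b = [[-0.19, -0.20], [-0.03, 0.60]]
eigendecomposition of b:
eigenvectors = [[-1.0, 0.24], [-0.04, -0.97]]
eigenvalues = [-0.2, 0.61]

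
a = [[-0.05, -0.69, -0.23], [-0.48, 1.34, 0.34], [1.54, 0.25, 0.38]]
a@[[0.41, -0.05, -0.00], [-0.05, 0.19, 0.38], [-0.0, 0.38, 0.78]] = [[0.01, -0.22, -0.44], [-0.26, 0.41, 0.77], [0.62, 0.11, 0.39]]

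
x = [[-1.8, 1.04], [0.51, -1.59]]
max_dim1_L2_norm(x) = 2.08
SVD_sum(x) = [[-1.40, 1.43], [1.04, -1.07]] + [[-0.4, -0.39], [-0.53, -0.52]]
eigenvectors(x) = [[-0.86, -0.78], [0.52, -0.63]]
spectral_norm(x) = 2.50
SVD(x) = [[-0.8, 0.60], [0.6, 0.8]] @ diag([2.4976708359368414, 0.9335097189159635]) @ [[0.70, -0.71], [-0.71, -0.7]]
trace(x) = -3.39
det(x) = 2.33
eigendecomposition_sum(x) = [[-1.39, 1.72],[0.84, -1.04]] + [[-0.41, -0.68], [-0.33, -0.55]]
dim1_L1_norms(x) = [2.84, 2.1]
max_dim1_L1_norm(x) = 2.84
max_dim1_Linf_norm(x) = 1.8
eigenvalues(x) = [-2.43, -0.96]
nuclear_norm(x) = 3.43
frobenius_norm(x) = 2.67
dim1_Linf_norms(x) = [1.8, 1.59]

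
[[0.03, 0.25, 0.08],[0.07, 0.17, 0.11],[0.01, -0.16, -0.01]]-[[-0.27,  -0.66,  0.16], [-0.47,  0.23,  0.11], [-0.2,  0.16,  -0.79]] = [[0.30, 0.91, -0.08], [0.54, -0.06, 0.0], [0.21, -0.32, 0.78]]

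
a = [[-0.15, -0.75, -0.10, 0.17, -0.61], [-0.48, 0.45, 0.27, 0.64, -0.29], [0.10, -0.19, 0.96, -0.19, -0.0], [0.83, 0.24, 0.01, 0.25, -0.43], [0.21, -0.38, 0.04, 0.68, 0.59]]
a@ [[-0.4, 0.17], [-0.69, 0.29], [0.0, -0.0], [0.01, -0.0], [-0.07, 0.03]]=[[0.62, -0.26], [-0.09, 0.04], [0.09, -0.04], [-0.46, 0.2], [0.14, -0.06]]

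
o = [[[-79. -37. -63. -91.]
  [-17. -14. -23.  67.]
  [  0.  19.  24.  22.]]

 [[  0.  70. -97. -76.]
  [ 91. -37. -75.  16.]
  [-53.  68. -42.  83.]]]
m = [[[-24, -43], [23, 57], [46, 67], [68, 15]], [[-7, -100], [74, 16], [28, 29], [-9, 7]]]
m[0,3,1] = 15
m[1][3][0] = -9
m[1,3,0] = -9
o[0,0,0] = -79.0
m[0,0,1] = -43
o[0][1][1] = -14.0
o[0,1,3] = 67.0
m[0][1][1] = 57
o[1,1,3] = 16.0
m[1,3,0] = -9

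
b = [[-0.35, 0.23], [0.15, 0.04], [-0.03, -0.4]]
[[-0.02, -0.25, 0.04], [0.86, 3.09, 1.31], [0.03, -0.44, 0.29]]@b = [[-0.03, -0.03], [0.12, -0.2], [-0.09, -0.13]]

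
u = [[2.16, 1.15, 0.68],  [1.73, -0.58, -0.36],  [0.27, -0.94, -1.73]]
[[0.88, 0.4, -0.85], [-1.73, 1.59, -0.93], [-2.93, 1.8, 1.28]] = u @[[-0.45, 0.63, -0.49], [0.95, -0.41, 0.98], [1.11, -0.72, -1.35]]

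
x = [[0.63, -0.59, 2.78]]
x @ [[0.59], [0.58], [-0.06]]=[[-0.14]]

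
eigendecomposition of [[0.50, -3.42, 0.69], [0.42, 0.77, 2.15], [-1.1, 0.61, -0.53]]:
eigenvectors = [[(-0.8+0j), -0.80-0.00j, -0.78+0.00j], [-0.26+0.32j, (-0.26-0.32j), (0.45+0j)], [0.08-0.43j, 0.08+0.43j, 0.43+0.00j]]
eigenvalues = [(-0.68+1.73j), (-0.68-1.73j), (2.1+0j)]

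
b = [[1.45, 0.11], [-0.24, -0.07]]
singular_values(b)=[1.47, 0.05]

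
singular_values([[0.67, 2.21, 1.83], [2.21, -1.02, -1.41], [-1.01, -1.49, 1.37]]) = [3.43, 2.81, 1.43]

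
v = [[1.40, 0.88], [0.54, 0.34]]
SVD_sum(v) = [[1.4, 0.88], [0.54, 0.34]] + [[0.00,-0.00], [-0.0,0.0]]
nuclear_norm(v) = 1.77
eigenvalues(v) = [1.74, 0.0]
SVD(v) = [[-0.93, -0.36], [-0.36, 0.93]] @ diag([1.7724558658206802, 0.0004513511537448837]) @ [[-0.85, -0.53], [-0.53, 0.85]]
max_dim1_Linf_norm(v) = 1.4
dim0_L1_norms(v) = [1.94, 1.22]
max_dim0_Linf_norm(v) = 1.4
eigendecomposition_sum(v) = [[1.40,0.88], [0.54,0.34]] + [[0.0, -0.00],[-0.0, 0.0]]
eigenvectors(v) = [[0.93, -0.53],[0.36, 0.85]]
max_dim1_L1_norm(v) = 2.28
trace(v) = 1.74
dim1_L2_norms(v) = [1.65, 0.64]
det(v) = 0.00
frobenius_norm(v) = 1.77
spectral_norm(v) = 1.77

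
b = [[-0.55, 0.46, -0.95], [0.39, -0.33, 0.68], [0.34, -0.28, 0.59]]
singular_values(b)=[1.64, 0.0, 0.0]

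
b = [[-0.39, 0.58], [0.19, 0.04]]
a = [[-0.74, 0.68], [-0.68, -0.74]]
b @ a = [[-0.11, -0.69], [-0.17, 0.10]]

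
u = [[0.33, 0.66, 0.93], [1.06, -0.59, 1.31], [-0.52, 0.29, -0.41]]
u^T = [[0.33, 1.06, -0.52], [0.66, -0.59, 0.29], [0.93, 1.31, -0.41]]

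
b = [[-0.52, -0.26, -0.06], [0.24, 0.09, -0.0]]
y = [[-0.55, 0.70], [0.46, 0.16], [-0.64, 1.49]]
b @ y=[[0.2,-0.5], [-0.09,0.18]]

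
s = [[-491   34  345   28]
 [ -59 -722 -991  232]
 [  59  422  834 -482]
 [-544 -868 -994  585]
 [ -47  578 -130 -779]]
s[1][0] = -59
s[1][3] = 232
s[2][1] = 422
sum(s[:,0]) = -1082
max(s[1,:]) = 232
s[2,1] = 422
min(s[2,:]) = -482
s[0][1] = 34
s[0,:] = [-491, 34, 345, 28]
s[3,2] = -994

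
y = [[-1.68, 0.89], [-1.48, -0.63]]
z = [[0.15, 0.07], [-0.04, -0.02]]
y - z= [[-1.83, 0.82], [-1.44, -0.61]]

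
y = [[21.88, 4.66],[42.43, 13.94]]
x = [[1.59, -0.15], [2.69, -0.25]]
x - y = [[-20.29, -4.81],  [-39.74, -14.19]]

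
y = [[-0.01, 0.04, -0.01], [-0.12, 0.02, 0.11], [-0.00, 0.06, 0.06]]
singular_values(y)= [0.17, 0.07, 0.03]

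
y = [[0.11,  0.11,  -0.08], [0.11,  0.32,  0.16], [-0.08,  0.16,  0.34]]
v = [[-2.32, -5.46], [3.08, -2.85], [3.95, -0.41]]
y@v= [[-0.23, -0.88], [1.36, -1.58], [2.02, -0.16]]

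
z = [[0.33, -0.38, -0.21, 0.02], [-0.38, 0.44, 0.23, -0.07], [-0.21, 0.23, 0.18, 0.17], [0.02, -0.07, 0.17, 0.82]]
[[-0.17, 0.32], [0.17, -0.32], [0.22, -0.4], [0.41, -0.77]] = z @ [[-0.60, 1.11], [-0.93, 1.74], [1.58, -2.94], [0.11, -0.21]]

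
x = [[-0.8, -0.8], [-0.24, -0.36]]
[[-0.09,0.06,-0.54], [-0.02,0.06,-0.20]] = x @ [[0.17,0.23,0.34],[-0.06,-0.31,0.34]]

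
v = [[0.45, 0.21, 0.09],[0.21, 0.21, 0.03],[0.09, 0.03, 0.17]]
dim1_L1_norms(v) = [0.75, 0.45, 0.29]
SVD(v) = [[-0.85, -0.05, -0.53], [-0.48, -0.34, 0.81], [-0.22, 0.94, 0.27]] @ diag([0.5923379818339, 0.15484557445284636, 0.08281644371325379]) @ [[-0.85,-0.48,-0.22], [-0.05,-0.34,0.94], [-0.53,0.81,0.27]]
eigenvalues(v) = [0.59, 0.08, 0.15]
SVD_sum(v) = [[0.43, 0.24, 0.11], [0.24, 0.14, 0.06], [0.11, 0.06, 0.03]] + [[0.0,0.00,-0.01], [0.00,0.02,-0.05], [-0.01,-0.05,0.14]] + [[0.02, -0.04, -0.01], [-0.04, 0.05, 0.02], [-0.01, 0.02, 0.01]]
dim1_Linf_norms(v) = [0.45, 0.21, 0.17]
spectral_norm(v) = 0.59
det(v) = 0.01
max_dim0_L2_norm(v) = 0.5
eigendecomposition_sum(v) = [[0.43,  0.24,  0.11], [0.24,  0.14,  0.06], [0.11,  0.06,  0.03]] + [[0.02,-0.04,-0.01], [-0.04,0.05,0.02], [-0.01,0.02,0.01]] + [[0.0, 0.00, -0.01], [0.00, 0.02, -0.05], [-0.01, -0.05, 0.14]]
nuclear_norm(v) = 0.83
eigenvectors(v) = [[0.85, 0.53, -0.05], [0.48, -0.81, -0.34], [0.22, -0.27, 0.94]]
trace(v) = 0.83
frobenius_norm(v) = 0.62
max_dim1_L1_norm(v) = 0.75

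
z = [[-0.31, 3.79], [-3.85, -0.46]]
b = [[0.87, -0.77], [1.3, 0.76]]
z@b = [[4.66, 3.12],[-3.95, 2.61]]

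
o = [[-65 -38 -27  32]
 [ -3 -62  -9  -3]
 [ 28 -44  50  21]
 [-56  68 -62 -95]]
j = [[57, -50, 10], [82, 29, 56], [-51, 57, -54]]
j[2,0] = -51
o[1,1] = -62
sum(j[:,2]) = 12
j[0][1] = -50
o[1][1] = -62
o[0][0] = -65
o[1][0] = -3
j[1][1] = 29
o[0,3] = 32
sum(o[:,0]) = -96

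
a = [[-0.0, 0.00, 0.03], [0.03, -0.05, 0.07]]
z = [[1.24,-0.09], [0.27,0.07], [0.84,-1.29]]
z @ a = [[-0.00, 0.00, 0.03], [0.00, -0.0, 0.01], [-0.04, 0.06, -0.07]]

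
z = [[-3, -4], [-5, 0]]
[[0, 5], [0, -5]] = z @ [[0, 1], [0, -2]]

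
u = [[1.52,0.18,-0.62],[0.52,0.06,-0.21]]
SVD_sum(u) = [[1.52, 0.18, -0.62], [0.52, 0.06, -0.21]] + [[-0.0, 0.0, -0.00], [0.0, -0.00, 0.00]]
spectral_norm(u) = 1.75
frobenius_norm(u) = 1.75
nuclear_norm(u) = 1.75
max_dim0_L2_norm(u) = 1.61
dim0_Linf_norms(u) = [1.52, 0.18, 0.62]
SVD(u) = [[-0.95, -0.32], [-0.32, 0.95]] @ diag([1.745077255532719, 0.0023178055128548355]) @ [[-0.92, -0.11, 0.38], [0.36, -0.6, 0.71]]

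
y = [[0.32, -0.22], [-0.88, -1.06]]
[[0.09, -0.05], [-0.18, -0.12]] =y@[[0.25, -0.04], [-0.04, 0.15]]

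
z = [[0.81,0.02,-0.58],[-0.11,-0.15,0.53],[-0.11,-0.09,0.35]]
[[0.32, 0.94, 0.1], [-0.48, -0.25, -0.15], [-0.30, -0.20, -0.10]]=z@[[-0.29, 0.95, 0.10],[0.04, -0.09, 0.99],[-0.95, -0.30, 0.01]]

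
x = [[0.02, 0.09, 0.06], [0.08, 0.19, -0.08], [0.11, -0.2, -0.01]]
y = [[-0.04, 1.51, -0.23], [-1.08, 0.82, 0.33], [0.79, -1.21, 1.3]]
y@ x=[[0.09,0.33,-0.12],[0.08,-0.01,-0.13],[0.06,-0.42,0.13]]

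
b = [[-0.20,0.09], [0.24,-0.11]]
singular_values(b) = [0.34, 0.0]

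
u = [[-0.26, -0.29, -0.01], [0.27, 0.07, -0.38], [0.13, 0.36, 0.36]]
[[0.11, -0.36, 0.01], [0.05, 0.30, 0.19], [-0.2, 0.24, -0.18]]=u @[[-0.26,0.97,-0.05], [-0.12,0.36,0.04], [-0.34,-0.04,-0.53]]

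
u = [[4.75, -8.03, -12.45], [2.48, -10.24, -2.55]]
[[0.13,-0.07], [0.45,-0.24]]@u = [[0.44, -0.33, -1.44], [1.54, -1.16, -4.99]]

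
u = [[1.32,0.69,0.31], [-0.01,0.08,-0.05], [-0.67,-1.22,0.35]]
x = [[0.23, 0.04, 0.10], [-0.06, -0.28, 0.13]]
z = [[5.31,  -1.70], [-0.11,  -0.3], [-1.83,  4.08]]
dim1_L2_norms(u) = [1.52, 0.09, 1.44]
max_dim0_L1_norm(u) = 2.0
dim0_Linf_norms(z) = [5.31, 4.08]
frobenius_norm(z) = 7.15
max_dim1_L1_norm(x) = 0.47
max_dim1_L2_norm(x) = 0.31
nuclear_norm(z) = 9.41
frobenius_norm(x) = 0.40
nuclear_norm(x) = 0.57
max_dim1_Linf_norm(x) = 0.28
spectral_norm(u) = 1.95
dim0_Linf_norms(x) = [0.23, 0.28, 0.13]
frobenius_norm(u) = 2.09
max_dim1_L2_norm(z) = 5.58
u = z @ x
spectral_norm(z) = 6.57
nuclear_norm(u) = 2.71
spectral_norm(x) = 0.32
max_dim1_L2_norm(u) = 1.52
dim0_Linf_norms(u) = [1.32, 1.22, 0.35]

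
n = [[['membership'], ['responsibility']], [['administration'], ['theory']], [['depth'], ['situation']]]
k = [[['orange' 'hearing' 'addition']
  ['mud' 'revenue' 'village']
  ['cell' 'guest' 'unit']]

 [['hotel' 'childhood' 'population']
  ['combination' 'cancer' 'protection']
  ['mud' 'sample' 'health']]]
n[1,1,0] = 'theory'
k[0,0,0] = 'orange'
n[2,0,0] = 'depth'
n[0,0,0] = 'membership'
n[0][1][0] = 'responsibility'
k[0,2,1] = 'guest'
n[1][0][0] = 'administration'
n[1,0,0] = 'administration'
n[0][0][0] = 'membership'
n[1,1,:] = ['theory']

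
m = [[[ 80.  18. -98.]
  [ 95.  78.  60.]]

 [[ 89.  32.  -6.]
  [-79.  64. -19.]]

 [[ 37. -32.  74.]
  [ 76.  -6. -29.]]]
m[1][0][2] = -6.0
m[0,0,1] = 18.0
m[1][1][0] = -79.0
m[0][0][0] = 80.0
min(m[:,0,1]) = -32.0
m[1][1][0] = -79.0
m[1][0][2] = -6.0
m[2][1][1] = -6.0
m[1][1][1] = 64.0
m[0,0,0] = 80.0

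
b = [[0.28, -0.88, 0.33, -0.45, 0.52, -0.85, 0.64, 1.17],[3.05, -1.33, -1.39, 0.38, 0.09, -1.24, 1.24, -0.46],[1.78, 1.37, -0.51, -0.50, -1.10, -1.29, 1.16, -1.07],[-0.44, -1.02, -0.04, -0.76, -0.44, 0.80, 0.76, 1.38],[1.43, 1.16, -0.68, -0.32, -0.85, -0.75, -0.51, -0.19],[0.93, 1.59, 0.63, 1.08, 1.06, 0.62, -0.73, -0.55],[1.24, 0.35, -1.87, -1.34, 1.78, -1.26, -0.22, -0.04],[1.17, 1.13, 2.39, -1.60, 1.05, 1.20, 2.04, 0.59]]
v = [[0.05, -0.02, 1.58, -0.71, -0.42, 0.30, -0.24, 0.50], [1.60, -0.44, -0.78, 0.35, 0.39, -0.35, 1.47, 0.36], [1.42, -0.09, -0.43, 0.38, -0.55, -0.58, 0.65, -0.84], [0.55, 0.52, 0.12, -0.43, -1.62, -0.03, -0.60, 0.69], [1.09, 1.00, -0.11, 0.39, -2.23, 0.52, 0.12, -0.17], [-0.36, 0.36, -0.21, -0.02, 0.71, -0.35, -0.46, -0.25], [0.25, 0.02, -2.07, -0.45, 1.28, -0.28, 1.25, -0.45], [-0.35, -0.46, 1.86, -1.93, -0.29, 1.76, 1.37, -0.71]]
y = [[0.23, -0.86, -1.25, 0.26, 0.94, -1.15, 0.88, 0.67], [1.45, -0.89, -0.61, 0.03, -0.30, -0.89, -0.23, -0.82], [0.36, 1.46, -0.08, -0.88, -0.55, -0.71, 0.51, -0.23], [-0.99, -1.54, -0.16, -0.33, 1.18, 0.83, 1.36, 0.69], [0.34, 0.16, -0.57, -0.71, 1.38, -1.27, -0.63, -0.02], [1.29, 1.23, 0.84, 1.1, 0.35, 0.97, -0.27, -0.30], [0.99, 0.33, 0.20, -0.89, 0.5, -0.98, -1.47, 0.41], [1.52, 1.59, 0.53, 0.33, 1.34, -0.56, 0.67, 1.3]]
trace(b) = -2.18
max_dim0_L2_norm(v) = 3.33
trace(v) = -3.29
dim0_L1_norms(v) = [5.67, 2.91, 7.16, 4.66, 7.49, 4.17, 6.16, 3.97]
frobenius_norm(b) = 8.89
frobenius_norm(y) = 6.99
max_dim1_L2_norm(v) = 3.62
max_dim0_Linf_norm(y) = 1.59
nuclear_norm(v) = 15.58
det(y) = -31.66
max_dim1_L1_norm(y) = 7.84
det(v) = -2.34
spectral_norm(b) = 5.41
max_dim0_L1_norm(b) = 10.32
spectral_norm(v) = 4.35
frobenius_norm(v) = 6.92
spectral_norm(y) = 4.11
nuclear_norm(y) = 16.88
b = y + v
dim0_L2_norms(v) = [2.53, 1.35, 3.33, 2.24, 3.23, 2.03, 2.58, 1.54]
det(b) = 338.65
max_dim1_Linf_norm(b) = 3.05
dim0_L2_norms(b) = [4.31, 3.28, 3.52, 2.61, 2.79, 2.92, 2.98, 2.31]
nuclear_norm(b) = 21.48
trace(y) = 1.11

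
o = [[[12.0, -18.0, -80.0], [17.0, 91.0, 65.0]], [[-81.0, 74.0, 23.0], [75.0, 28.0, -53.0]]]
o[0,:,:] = [[12.0, -18.0, -80.0], [17.0, 91.0, 65.0]]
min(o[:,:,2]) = -80.0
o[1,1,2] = -53.0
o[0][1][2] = 65.0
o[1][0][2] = 23.0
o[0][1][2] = 65.0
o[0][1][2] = 65.0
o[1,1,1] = 28.0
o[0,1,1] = 91.0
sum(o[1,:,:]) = 66.0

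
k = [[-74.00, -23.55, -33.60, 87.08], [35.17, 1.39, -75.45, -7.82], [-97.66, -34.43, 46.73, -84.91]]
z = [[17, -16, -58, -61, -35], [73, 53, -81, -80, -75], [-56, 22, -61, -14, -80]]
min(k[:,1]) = -34.43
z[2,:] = [-56, 22, -61, -14, -80]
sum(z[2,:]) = -189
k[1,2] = -75.45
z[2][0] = -56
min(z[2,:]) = -80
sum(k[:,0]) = -136.49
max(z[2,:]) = 22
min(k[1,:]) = -75.45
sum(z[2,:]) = -189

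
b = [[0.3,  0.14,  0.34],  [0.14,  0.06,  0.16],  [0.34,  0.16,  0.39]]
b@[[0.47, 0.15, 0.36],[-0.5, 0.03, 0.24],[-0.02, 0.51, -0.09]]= [[0.06, 0.22, 0.11], [0.03, 0.10, 0.05], [0.07, 0.25, 0.13]]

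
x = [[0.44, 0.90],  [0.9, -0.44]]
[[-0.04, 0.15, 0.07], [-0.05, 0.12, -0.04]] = x@[[-0.06, 0.17, -0.01], [-0.02, 0.08, 0.08]]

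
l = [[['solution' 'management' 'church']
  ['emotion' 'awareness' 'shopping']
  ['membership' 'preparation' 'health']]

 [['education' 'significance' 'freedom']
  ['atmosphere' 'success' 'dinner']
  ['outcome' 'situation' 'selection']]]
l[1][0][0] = 'education'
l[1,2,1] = 'situation'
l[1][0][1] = 'significance'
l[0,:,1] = ['management', 'awareness', 'preparation']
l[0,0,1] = 'management'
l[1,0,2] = 'freedom'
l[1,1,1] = 'success'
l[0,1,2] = 'shopping'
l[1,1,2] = 'dinner'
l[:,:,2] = [['church', 'shopping', 'health'], ['freedom', 'dinner', 'selection']]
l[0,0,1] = 'management'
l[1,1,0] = 'atmosphere'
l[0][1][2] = 'shopping'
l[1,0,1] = 'significance'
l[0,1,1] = 'awareness'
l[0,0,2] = 'church'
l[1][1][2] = 'dinner'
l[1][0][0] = 'education'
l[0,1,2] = 'shopping'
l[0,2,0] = 'membership'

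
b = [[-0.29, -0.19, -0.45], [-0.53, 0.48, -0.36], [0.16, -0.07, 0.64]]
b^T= [[-0.29, -0.53, 0.16], [-0.19, 0.48, -0.07], [-0.45, -0.36, 0.64]]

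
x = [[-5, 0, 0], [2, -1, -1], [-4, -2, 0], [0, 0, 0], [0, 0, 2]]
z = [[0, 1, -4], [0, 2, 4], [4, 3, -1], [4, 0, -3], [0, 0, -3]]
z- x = [[5, 1, -4], [-2, 3, 5], [8, 5, -1], [4, 0, -3], [0, 0, -5]]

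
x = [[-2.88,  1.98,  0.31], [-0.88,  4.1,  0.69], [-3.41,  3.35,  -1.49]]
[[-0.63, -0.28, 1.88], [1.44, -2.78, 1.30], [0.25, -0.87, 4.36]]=x @ [[0.54, -0.43, -0.50],[0.51, -0.75, 0.37],[-0.26, -0.12, -0.95]]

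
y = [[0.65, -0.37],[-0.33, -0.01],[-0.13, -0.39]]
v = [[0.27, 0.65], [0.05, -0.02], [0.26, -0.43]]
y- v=[[0.38, -1.02], [-0.38, 0.01], [-0.39, 0.04]]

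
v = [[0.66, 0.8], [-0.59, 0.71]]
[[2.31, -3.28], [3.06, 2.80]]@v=[[3.46, -0.48],[0.37, 4.44]]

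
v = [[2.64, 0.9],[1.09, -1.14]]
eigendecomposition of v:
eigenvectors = [[0.97, -0.22],  [0.26, 0.98]]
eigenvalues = [2.88, -1.38]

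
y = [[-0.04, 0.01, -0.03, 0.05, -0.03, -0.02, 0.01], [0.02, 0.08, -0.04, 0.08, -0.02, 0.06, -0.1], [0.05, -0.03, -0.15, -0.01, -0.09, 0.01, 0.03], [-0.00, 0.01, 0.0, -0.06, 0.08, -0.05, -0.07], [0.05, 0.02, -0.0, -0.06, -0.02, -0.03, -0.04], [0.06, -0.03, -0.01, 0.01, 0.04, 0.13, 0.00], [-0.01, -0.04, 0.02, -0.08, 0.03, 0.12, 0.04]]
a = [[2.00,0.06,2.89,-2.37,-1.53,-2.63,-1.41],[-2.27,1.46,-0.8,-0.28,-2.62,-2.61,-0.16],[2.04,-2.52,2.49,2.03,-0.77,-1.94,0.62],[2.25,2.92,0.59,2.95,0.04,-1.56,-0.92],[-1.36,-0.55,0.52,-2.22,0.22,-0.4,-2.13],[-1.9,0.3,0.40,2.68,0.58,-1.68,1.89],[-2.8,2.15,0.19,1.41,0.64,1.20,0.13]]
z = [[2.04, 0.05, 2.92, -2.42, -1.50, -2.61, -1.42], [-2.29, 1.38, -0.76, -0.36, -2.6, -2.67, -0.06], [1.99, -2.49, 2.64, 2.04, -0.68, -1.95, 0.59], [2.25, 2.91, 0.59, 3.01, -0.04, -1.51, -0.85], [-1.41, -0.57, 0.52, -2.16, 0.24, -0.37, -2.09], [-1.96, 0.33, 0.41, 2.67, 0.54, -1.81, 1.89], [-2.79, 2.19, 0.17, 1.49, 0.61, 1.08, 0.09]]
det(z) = -4994.16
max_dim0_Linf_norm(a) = 2.95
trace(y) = -0.02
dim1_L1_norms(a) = [12.89, 10.2, 12.41, 11.23, 7.4, 9.43, 8.52]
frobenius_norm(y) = 0.38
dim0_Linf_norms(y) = [0.06, 0.08, 0.15, 0.08, 0.09, 0.13, 0.1]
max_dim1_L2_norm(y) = 0.19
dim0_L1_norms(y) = [0.23, 0.22, 0.25, 0.35, 0.31, 0.42, 0.29]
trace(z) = 7.59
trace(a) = 7.57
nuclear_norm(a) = 28.49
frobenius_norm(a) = 12.19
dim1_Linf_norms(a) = [2.89, 2.62, 2.52, 2.95, 2.22, 2.68, 2.8]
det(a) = -5092.40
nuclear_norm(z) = 28.56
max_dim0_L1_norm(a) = 14.62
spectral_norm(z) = 7.09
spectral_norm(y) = 0.21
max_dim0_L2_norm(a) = 5.71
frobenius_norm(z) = 12.24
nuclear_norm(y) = 0.86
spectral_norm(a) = 7.09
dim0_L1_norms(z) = [14.73, 9.92, 8.01, 14.15, 6.21, 12.0, 6.99]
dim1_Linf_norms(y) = [0.05, 0.1, 0.15, 0.08, 0.06, 0.13, 0.12]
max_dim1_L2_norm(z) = 5.44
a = z + y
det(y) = 0.00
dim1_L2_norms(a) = [5.41, 4.66, 5.06, 5.09, 3.48, 4.22, 4.04]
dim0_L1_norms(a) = [14.62, 9.96, 7.88, 13.94, 6.4, 12.02, 7.26]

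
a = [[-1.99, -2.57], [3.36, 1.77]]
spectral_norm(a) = 4.89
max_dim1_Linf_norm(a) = 3.36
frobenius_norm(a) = 5.00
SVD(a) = [[-0.64, 0.76], [0.76, 0.64]] @ diag([4.888087661671811, 1.0459918794196292]) @ [[0.79, 0.62], [0.62, -0.79]]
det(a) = 5.11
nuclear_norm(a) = 5.93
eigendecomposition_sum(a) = [[-1.00+1.08j, -1.28-0.06j], [(1.68+0.08j), 0.88+1.18j]] + [[(-1-1.08j), (-1.28+0.06j)], [1.68-0.08j, (0.89-1.18j)]]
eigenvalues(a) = [(-0.11+2.26j), (-0.11-2.26j)]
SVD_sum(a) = [[-2.48, -1.94], [2.94, 2.3]] + [[0.49, -0.63], [0.42, -0.53]]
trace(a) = -0.22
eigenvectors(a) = [[0.42-0.51j, (0.42+0.51j)], [(-0.75+0j), (-0.75-0j)]]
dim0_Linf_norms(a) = [3.36, 2.57]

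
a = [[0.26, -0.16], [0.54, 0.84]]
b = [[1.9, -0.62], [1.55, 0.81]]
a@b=[[0.25, -0.29], [2.33, 0.35]]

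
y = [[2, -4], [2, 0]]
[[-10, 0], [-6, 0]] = y@[[-3, 0], [1, 0]]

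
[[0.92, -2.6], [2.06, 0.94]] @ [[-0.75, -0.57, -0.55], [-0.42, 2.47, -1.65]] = [[0.40, -6.95, 3.78], [-1.94, 1.15, -2.68]]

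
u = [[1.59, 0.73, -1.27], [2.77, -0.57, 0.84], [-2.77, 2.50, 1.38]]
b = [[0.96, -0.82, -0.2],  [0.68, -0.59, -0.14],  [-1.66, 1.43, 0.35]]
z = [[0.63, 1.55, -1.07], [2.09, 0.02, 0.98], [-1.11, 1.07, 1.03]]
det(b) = -0.00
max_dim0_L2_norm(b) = 2.03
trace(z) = 1.68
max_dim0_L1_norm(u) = 7.13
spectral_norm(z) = 2.46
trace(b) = 0.72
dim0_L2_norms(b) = [2.03, 1.75, 0.43]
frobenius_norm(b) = 2.72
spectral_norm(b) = 2.72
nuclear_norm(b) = 2.73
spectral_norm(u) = 4.74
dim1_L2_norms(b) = [1.28, 0.91, 2.22]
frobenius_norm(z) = 3.57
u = b + z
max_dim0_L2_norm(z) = 2.45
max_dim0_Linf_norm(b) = 1.66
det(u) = -15.87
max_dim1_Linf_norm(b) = 1.66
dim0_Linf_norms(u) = [2.77, 2.5, 1.38]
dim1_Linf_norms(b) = [0.96, 0.68, 1.66]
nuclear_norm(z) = 6.10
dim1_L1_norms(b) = [1.98, 1.41, 3.44]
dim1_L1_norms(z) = [3.25, 3.09, 3.21]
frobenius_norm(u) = 5.40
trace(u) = 2.40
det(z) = -8.09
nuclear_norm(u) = 8.40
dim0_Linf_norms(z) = [2.09, 1.55, 1.07]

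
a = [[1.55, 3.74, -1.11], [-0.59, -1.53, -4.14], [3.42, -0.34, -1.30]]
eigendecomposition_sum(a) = [[1.08+1.32j, 1.37-0.09j, -1.15+1.06j], [(-0.88+0.94j), (0.2+1.03j), -0.91-0.76j], [(1.29-0.12j), 0.53-0.90j, (0.18+1.17j)]] + [[(1.08-1.32j), (1.37+0.09j), (-1.15-1.06j)], [-0.88-0.94j, (0.2-1.03j), (-0.91+0.76j)], [1.29+0.12j, (0.53+0.9j), 0.18-1.17j]] + [[-0.60-0.00j, (0.99-0j), 1.18+0.00j],  [(1.18+0j), (-1.94+0j), -2.31-0.00j],  [(0.85+0j), (-1.39+0j), (-1.66-0j)]]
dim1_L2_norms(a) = [4.2, 4.45, 3.67]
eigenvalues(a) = [(1.46+3.52j), (1.46-3.52j), (-4.2+0j)]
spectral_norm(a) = 4.68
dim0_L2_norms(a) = [3.8, 4.06, 4.48]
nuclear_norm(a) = 12.10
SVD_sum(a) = [[1.00, 0.17, -1.76], [1.56, 0.26, -2.75], [1.37, 0.23, -2.41]] + [[1.62, 2.69, 1.18], [-1.43, -2.38, -1.04], [0.45, 0.74, 0.32]] + [[-1.07, 0.88, -0.53],[-0.72, 0.59, -0.35],[1.6, -1.31, 0.79]]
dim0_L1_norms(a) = [5.56, 5.61, 6.55]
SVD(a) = [[0.43, 0.73, 0.52],[0.68, -0.65, 0.35],[0.59, 0.2, -0.78]] @ diag([4.682721288390947, 4.574931958552909, 2.8451570975715006]) @ [[0.49, 0.08, -0.87], [0.48, 0.80, 0.35], [-0.72, 0.59, -0.36]]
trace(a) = -1.28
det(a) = -60.95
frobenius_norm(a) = 7.14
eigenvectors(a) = [[(0.68+0j),0.68-0.00j,-0.38+0.00j], [(0.07+0.51j),(0.07-0.51j),0.75+0.00j], [(0.29-0.43j),(0.29+0.43j),(0.54+0j)]]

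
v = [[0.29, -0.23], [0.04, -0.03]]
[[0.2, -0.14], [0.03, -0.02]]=v@[[0.64, -0.08], [-0.08, 0.5]]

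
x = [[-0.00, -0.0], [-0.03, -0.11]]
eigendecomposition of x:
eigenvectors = [[0.00,0.96],[1.0,-0.26]]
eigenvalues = [-0.11, -0.0]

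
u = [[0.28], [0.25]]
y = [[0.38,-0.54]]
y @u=[[-0.03]]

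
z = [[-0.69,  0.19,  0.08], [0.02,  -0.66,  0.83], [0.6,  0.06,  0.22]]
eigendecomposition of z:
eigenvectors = [[-0.16+0.00j, (-0.05-0.51j), (-0.05+0.51j)],[(-0.61+0j), (0.81+0j), 0.81-0.00j],[(-0.77+0j), (-0.1+0.28j), (-0.1-0.28j)]]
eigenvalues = [(0.39+0j), (-0.76+0.28j), (-0.76-0.28j)]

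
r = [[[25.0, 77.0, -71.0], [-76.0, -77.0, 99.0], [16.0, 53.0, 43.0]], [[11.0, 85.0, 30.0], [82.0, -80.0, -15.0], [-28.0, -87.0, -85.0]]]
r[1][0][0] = 11.0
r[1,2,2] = -85.0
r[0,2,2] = 43.0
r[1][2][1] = -87.0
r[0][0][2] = -71.0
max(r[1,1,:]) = 82.0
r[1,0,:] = [11.0, 85.0, 30.0]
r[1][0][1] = 85.0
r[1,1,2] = -15.0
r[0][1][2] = 99.0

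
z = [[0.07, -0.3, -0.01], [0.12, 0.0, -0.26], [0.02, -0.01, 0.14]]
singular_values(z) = [0.32, 0.3, 0.07]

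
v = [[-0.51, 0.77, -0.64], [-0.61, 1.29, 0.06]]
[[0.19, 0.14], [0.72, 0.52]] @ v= [[-0.18, 0.33, -0.11], [-0.68, 1.23, -0.43]]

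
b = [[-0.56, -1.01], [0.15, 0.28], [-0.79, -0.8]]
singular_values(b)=[1.63, 0.22]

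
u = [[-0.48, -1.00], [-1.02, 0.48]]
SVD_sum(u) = [[-0.24, 0.05], [-1.07, 0.24]] + [[-0.24, -1.05], [0.05, 0.24]]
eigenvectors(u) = [[-0.84,0.53], [-0.54,-0.85]]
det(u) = -1.25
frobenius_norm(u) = 1.58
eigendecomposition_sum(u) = [[-0.8, -0.5], [-0.51, -0.32]] + [[0.32,-0.50],[-0.51,0.8]]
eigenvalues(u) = [-1.12, 1.12]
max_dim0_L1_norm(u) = 1.5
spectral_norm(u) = 1.13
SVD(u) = [[-0.22, -0.98], [-0.98, 0.22]] @ diag([1.1282575731914362, 1.108257573191436]) @ [[0.98, -0.22], [0.22, 0.98]]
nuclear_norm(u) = 2.24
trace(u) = 0.00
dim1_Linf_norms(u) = [1.0, 1.02]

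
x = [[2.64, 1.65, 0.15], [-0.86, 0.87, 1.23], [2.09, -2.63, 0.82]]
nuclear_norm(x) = 8.13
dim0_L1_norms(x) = [5.59, 5.15, 2.2]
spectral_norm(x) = 3.67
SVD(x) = [[-0.36,-0.93,0.03], [0.28,-0.08,0.96], [-0.89,0.35,0.29]] @ diag([3.6692861891543314, 3.028472420847126, 1.4304173021358637]) @ [[-0.83, 0.54, -0.12], [-0.55, -0.84, 0.02], [-0.09, 0.08, 0.99]]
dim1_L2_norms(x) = [3.12, 1.73, 3.46]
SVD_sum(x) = [[1.09, -0.71, 0.16], [-0.87, 0.57, -0.12], [2.71, -1.78, 0.39]] + [[1.55, 2.36, -0.05],[0.13, 0.19, -0.0],[-0.58, -0.89, 0.02]] + [[-0.00, 0.0, 0.04],[-0.12, 0.11, 1.36],[-0.04, 0.03, 0.42]]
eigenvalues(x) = [(2.93+0j), (0.7+2.22j), (0.7-2.22j)]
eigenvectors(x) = [[-0.75+0.00j,0.20-0.21j,0.20+0.21j], [(-0.07+0j),0.12+0.51j,(0.12-0.51j)], [-0.65+0.00j,-0.80+0.00j,-0.80-0.00j]]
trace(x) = 4.33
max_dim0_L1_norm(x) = 5.59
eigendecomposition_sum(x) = [[2.24-0.00j,(0.91+0j),(0.69+0j)], [0.22-0.00j,(0.09+0j),(0.07+0j)], [1.94-0.00j,0.79+0.00j,(0.6+0j)]] + [[0.20+0.22j, (0.37-0.5j), (-0.27-0.2j)],[-0.54+0.08j, (0.39+1.06j), (0.58-0.21j)],[0.07-0.83j, -1.71+0.21j, 0.11+0.94j]] + [[(0.2-0.22j), (0.37+0.5j), -0.27+0.20j],  [-0.54-0.08j, 0.39-1.06j, 0.58+0.21j],  [(0.07+0.83j), (-1.71-0.21j), (0.11-0.94j)]]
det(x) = 15.90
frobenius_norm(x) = 4.97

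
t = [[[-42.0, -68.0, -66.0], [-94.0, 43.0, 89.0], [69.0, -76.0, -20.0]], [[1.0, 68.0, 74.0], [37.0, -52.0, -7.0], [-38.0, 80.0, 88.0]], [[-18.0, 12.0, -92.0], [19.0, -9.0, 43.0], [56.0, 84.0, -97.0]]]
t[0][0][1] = -68.0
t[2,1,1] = -9.0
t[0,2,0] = 69.0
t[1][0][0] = 1.0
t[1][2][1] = 80.0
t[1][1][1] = -52.0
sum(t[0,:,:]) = -165.0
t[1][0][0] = 1.0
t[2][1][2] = 43.0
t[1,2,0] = -38.0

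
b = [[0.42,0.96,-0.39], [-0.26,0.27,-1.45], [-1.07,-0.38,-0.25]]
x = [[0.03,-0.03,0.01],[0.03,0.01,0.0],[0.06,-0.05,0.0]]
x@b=[[0.01, 0.02, 0.03], [0.01, 0.03, -0.03], [0.04, 0.04, 0.05]]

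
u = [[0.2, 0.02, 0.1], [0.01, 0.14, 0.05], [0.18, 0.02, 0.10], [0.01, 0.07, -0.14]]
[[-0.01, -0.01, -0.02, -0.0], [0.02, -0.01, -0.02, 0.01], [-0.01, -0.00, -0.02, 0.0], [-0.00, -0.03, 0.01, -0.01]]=u @[[-0.09, -0.07, -0.01, -0.03], [0.11, -0.14, -0.07, 0.02], [0.05, 0.11, -0.12, 0.05]]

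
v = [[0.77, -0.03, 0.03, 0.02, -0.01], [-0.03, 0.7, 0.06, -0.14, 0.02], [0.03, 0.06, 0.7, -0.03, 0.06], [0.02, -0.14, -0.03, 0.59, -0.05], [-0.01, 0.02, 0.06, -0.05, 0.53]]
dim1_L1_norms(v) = [0.86, 0.95, 0.88, 0.83, 0.67]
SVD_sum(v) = [[0.06, -0.15, -0.09, 0.11, -0.04], [-0.15, 0.42, 0.24, -0.29, 0.12], [-0.09, 0.24, 0.14, -0.17, 0.07], [0.11, -0.29, -0.17, 0.20, -0.08], [-0.04, 0.12, 0.07, -0.08, 0.04]] + [[0.63,0.03,0.30,-0.02,0.05], [0.03,0.00,0.01,-0.00,0.00], [0.30,0.01,0.14,-0.01,0.02], [-0.02,-0.0,-0.01,0.0,-0.0], [0.05,0.00,0.02,-0.00,0.00]] + [[0.08, 0.10, -0.17, -0.07, -0.05], [0.10, 0.12, -0.21, -0.08, -0.06], [-0.17, -0.21, 0.38, 0.15, 0.1], [-0.07, -0.08, 0.15, 0.06, 0.04], [-0.05, -0.06, 0.10, 0.04, 0.03]] + [[0.00, -0.01, -0.01, -0.01, 0.02], [-0.01, 0.09, 0.05, 0.10, -0.16], [-0.01, 0.05, 0.02, 0.06, -0.09], [-0.01, 0.1, 0.06, 0.12, -0.19], [0.02, -0.16, -0.09, -0.19, 0.29]] + [[0.00, 0.01, -0.0, 0.01, 0.01], [0.01, 0.08, -0.03, 0.13, 0.11], [-0.00, -0.03, 0.01, -0.06, -0.05], [0.01, 0.13, -0.06, 0.21, 0.19], [0.01, 0.11, -0.05, 0.19, 0.17]]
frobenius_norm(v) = 1.51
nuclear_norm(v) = 3.29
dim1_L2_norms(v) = [0.77, 0.72, 0.71, 0.61, 0.54]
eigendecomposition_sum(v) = [[0.06, -0.15, -0.09, 0.11, -0.04], [-0.15, 0.42, 0.24, -0.29, 0.12], [-0.09, 0.24, 0.14, -0.17, 0.07], [0.11, -0.29, -0.17, 0.20, -0.08], [-0.04, 0.12, 0.07, -0.08, 0.04]] + [[0.63, 0.03, 0.30, -0.02, 0.05], [0.03, 0.0, 0.01, -0.0, 0.00], [0.3, 0.01, 0.14, -0.01, 0.02], [-0.02, -0.0, -0.01, 0.0, -0.0], [0.05, 0.0, 0.02, -0.0, 0.00]] + [[0.08, 0.10, -0.17, -0.07, -0.05], [0.1, 0.12, -0.21, -0.08, -0.06], [-0.17, -0.21, 0.38, 0.15, 0.10], [-0.07, -0.08, 0.15, 0.06, 0.04], [-0.05, -0.06, 0.10, 0.04, 0.03]] + [[0.0,0.01,-0.00,0.01,0.01], [0.01,0.08,-0.03,0.13,0.11], [-0.00,-0.03,0.01,-0.06,-0.05], [0.01,0.13,-0.06,0.21,0.19], [0.01,0.11,-0.05,0.19,0.17]] + [[0.00, -0.01, -0.01, -0.01, 0.02], [-0.01, 0.09, 0.05, 0.10, -0.16], [-0.01, 0.05, 0.02, 0.06, -0.09], [-0.01, 0.10, 0.06, 0.12, -0.19], [0.02, -0.16, -0.09, -0.19, 0.29]]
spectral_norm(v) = 0.85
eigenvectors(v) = [[0.26, -0.90, 0.35, 0.03, 0.05],[-0.7, -0.04, 0.42, 0.4, -0.41],[-0.41, -0.43, -0.76, -0.18, -0.22],[0.48, 0.02, -0.3, 0.67, -0.48],[-0.20, -0.07, -0.20, 0.6, 0.74]]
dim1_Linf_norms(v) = [0.77, 0.7, 0.7, 0.59, 0.53]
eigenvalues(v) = [0.85, 0.78, 0.66, 0.47, 0.53]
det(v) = 0.11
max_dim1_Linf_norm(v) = 0.77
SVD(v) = [[-0.26, -0.9, 0.35, -0.05, -0.03], [0.70, -0.04, 0.42, 0.41, -0.40], [0.41, -0.43, -0.76, 0.22, 0.18], [-0.48, 0.02, -0.3, 0.48, -0.67], [0.20, -0.07, -0.2, -0.74, -0.6]] @ diag([0.8491068308378725, 0.78143076892737, 0.6567556893772147, 0.5333309543796543, 0.46937575647788826]) @ [[-0.26, 0.7, 0.41, -0.48, 0.2], [-0.9, -0.04, -0.43, 0.02, -0.07], [0.35, 0.42, -0.76, -0.30, -0.2], [-0.05, 0.41, 0.22, 0.48, -0.74], [-0.03, -0.40, 0.18, -0.67, -0.6]]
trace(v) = 3.29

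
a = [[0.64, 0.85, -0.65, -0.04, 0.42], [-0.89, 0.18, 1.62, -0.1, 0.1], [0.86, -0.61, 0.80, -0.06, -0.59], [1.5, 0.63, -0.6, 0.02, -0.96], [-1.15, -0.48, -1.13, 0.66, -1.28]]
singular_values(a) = [2.62, 2.36, 1.69, 0.92, 0.1]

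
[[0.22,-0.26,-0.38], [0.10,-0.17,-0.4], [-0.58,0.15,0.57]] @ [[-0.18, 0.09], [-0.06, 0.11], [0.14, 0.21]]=[[-0.08, -0.09], [-0.06, -0.09], [0.18, 0.08]]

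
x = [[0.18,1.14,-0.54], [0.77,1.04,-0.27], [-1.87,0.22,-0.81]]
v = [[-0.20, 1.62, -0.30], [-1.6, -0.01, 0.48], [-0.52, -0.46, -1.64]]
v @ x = [[1.77, 1.39, -0.09], [-1.19, -1.73, 0.48], [2.62, -1.43, 1.73]]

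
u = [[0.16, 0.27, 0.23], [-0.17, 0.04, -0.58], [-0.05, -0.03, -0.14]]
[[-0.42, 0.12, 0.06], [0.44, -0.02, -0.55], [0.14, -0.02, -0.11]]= u @ [[-0.27,0.94,0.61], [-0.76,0.09,-0.74], [-0.73,-0.23,0.71]]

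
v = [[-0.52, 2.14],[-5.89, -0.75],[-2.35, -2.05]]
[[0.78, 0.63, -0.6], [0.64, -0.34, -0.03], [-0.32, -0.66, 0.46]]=v@[[-0.15, 0.02, 0.04], [0.33, 0.3, -0.27]]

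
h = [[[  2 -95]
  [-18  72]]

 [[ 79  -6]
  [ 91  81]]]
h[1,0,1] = -6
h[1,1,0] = 91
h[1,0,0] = 79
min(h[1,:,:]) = -6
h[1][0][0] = 79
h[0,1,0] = -18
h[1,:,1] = [-6, 81]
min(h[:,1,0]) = -18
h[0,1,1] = 72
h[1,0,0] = 79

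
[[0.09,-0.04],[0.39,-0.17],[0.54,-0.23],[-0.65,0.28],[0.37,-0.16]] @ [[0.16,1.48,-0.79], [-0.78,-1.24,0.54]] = [[0.05, 0.18, -0.09],[0.2, 0.79, -0.4],[0.27, 1.08, -0.55],[-0.32, -1.31, 0.66],[0.18, 0.75, -0.38]]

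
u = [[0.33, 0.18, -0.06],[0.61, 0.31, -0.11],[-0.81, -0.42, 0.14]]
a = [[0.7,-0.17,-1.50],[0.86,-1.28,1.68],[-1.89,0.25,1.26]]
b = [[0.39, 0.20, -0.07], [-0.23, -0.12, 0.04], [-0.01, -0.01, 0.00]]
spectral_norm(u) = 1.22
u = a @ b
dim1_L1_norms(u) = [0.57, 1.03, 1.37]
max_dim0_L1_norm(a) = 4.44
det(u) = 0.00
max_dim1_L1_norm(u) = 1.37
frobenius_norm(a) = 3.63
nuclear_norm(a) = 5.48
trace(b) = 0.27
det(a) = 2.61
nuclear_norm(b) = 0.52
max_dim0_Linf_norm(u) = 0.81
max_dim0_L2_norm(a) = 2.58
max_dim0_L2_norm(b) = 0.45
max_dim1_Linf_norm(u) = 0.81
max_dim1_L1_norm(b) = 0.66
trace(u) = 0.78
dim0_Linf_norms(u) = [0.81, 0.42, 0.14]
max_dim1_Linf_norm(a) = 1.89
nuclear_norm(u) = 1.23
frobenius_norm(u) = 1.22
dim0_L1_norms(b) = [0.63, 0.33, 0.11]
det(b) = -0.00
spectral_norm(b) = 0.52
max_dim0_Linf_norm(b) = 0.39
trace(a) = 0.68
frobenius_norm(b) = 0.52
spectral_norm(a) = 2.82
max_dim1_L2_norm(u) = 0.92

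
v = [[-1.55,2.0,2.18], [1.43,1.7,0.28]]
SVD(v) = [[-0.97, -0.26], [-0.26, 0.97]] @ diag([3.4118158201572655, 2.127842289579895]) @ [[0.33, -0.7, -0.64], [0.84, 0.53, -0.14]]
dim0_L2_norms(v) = [2.11, 2.62, 2.2]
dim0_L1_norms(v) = [2.98, 3.7, 2.46]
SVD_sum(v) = [[-1.08, 2.29, 2.10],[-0.29, 0.62, 0.57]] + [[-0.47, -0.29, 0.08], [1.72, 1.08, -0.29]]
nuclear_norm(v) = 5.54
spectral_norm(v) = 3.41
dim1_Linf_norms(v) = [2.18, 1.7]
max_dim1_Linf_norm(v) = 2.18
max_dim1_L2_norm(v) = 3.34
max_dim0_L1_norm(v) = 3.7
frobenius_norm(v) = 4.02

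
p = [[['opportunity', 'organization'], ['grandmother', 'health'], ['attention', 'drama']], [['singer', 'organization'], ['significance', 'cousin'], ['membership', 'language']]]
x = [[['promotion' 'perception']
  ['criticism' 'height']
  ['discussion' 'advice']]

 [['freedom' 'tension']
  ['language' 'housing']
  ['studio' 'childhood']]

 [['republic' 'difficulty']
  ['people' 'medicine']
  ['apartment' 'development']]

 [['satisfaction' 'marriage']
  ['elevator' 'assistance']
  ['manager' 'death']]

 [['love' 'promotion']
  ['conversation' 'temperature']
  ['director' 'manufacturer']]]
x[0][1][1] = 'height'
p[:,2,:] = [['attention', 'drama'], ['membership', 'language']]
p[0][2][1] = 'drama'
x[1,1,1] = 'housing'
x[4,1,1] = 'temperature'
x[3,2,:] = ['manager', 'death']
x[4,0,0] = 'love'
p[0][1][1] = 'health'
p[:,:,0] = [['opportunity', 'grandmother', 'attention'], ['singer', 'significance', 'membership']]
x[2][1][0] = 'people'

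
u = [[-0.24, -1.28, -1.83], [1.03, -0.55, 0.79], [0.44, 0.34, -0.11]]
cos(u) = [[2.21,-0.23,0.19], [0.27,1.47,1.35], [-0.10,0.44,1.35]]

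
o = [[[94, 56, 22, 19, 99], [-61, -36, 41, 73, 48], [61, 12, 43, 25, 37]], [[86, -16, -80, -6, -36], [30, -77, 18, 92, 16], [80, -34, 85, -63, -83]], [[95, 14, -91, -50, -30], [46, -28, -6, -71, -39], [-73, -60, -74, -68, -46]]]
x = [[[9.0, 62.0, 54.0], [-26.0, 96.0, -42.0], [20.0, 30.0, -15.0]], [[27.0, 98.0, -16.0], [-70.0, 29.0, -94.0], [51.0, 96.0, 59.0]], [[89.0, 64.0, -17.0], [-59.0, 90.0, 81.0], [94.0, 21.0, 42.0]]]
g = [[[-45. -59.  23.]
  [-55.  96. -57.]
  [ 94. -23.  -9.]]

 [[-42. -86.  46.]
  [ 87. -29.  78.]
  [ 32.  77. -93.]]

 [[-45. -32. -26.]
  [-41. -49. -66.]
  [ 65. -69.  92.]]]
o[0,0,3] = 19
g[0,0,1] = -59.0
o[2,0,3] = -50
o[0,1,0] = -61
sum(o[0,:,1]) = 32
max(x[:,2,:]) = 96.0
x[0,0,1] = 62.0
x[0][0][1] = 62.0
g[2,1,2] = -66.0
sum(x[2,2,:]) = 157.0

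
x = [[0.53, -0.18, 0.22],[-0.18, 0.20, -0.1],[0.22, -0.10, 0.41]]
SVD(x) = [[-0.76, -0.52, 0.39], [0.34, 0.21, 0.92], [-0.56, 0.83, 0.02]] @ diag([0.7709565420813641, 0.24827701621329296, 0.12076644170534284]) @ [[-0.76, 0.34, -0.56], [-0.52, 0.21, 0.83], [0.39, 0.92, 0.02]]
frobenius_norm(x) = 0.82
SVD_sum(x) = [[0.44, -0.2, 0.33],[-0.2, 0.09, -0.14],[0.33, -0.14, 0.24]] + [[0.07, -0.03, -0.11], [-0.03, 0.01, 0.04], [-0.11, 0.04, 0.17]] + [[0.02, 0.04, 0.0],[0.04, 0.10, 0.00],[0.00, 0.0, 0.0]]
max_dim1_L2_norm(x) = 0.6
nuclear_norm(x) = 1.14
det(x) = 0.02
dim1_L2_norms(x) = [0.6, 0.29, 0.48]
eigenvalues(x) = [0.77, 0.25, 0.12]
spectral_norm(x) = 0.77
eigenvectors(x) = [[-0.76, 0.52, 0.39], [0.34, -0.21, 0.92], [-0.56, -0.83, 0.02]]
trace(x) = 1.14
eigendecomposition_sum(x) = [[0.44,-0.20,0.33], [-0.2,0.09,-0.14], [0.33,-0.14,0.24]] + [[0.07, -0.03, -0.11],[-0.03, 0.01, 0.04],[-0.11, 0.04, 0.17]] + [[0.02, 0.04, 0.0], [0.04, 0.10, 0.0], [0.00, 0.00, 0.00]]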